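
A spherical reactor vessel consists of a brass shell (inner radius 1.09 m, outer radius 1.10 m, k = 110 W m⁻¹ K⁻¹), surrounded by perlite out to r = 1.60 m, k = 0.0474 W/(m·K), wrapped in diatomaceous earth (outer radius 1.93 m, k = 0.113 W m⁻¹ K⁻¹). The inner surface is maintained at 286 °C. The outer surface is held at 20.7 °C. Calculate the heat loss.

Q = 480 W

Resistance network (inner→outer):
  R_brass = (1/1.09 − 1/1.10)/(4πk) = 0.008340/(4π·110) = 6.034×10^-6 K/W
  R_perlite = (1/1.10 − 1/1.60)/(4πk) = 0.2841/(4π·0.0474) = 0.4769 K/W
  R_diatomaceous earth = (1/1.60 − 1/1.93)/(4πk) = 0.1069/(4π·0.113) = 0.07526 K/W
ΣR = 6.034×10^-6 + 0.4769 + 0.07526 = 0.5522 K/W
Q = ΔT/ΣR = (286 °C − 20.7 °C)/0.5522 = 480 W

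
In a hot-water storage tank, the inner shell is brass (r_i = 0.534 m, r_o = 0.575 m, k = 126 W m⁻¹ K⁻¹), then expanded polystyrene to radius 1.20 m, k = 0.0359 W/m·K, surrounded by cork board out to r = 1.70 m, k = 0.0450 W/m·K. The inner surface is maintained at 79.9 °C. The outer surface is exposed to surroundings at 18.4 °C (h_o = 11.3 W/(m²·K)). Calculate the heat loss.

Series thermal resistances, inner to outer:
  R_brass = (1/0.534 − 1/0.575)/(4πk) = 0.1335/(4π·126) = 8.433×10^-5 K/W
  R_expanded polystyrene = (1/0.575 − 1/1.20)/(4πk) = 0.9058/(4π·0.0359) = 2.008 K/W
  R_cork board = (1/1.20 − 1/1.70)/(4πk) = 0.2451/(4π·0.0450) = 0.4334 K/W
  R_conv,out = 1/(4πr²h) = 1/(4π·1.70²·11.3) = 0.002437 K/W
ΣR = 8.433×10^-5 + 2.008 + 0.4334 + 0.002437 = 2.444 K/W
Q = ΔT/ΣR = (79.9 °C − 18.4 °C)/2.444 = 25.2 W

Q = 25.2 W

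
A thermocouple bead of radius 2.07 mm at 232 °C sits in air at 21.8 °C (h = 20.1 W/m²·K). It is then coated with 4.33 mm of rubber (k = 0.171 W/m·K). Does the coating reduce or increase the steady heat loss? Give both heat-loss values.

Critical radius for a sphere: r_cr = 2k/h = 0.0170 m = 1.70 cm.
Outer radius after coating: r₂ = 0.00207 + 0.00433 = 0.00640 m.
Since r₁ < r_cr and r₂ ≤ r_cr, the coating moves toward the maximum at r_cr — heat loss rises.
Bare: R = 1/(4πr₁²h) = 924.0 K/W; Q = 210.2/924.0 = 0.227 W.
Coated: R = R_cond + R_conv = 248.8 K/W; Q = 210.2/248.8 = 0.845 W.

increases: 0.227 → 0.845 W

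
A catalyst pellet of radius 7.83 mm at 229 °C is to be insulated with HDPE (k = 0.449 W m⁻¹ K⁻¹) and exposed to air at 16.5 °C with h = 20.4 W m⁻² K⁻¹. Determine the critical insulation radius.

r_cr = 4.40 cm

For a sphere, r_cr = 2k_ins/h = 2·0.449/20.4 = 0.0440 m = 4.40 cm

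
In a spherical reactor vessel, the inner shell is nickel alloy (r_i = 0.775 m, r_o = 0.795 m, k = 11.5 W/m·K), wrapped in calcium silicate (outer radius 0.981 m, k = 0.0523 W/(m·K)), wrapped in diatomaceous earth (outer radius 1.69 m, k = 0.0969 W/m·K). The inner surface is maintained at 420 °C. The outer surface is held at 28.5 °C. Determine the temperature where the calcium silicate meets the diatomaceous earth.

T = 221 °C

Resistance network (inner→outer):
  R_nickel alloy = (1/0.775 − 1/0.795)/(4πk) = 0.03246/(4π·11.5) = 2.246×10^-4 K/W
  R_calcium silicate = (1/0.795 − 1/0.981)/(4πk) = 0.2385/(4π·0.0523) = 0.3629 K/W
  R_diatomaceous earth = (1/0.981 − 1/1.69)/(4πk) = 0.4277/(4π·0.0969) = 0.3512 K/W
ΣR = 2.246×10^-4 + 0.3629 + 0.3512 = 0.7143 K/W
Q = ΔT/ΣR = (420 °C − 28.5 °C)/0.7143 = 548.1 W
From the inner boundary to the calcium silicate/diatomaceous earth interface, ΣR_partial = 0.3631 K/W.
T_interface = T_in − Q·ΣR_partial = 420 °C − (548.1)(0.3631) = 221 °C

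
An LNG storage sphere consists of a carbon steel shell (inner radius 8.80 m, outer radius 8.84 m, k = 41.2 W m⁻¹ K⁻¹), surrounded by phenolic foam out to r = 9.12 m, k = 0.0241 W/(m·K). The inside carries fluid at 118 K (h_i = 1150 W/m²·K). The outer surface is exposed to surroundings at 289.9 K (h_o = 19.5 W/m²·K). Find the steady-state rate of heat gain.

Resistance network (inner→outer):
  R_conv,in = 1/(4πr²h) = 1/(4π·8.80²·1150) = 8.936×10^-7 K/W
  R_carbon steel = (1/8.80 − 1/8.84)/(4πk) = 5.142×10^-4/(4π·41.2) = 9.932×10^-7 K/W
  R_phenolic foam = (1/8.84 − 1/9.12)/(4πk) = 0.003473/(4π·0.0241) = 0.01147 K/W
  R_conv,out = 1/(4πr²h) = 1/(4π·9.12²·19.5) = 4.906×10^-5 K/W
ΣR = 8.936×10^-7 + 9.932×10^-7 + 0.01147 + 4.906×10^-5 = 0.01152 K/W
Q = ΔT/ΣR = (118 K − 289.9 K)/0.01152 = -14900 W
(Negative Q ⇒ heat flows inward; heat gain = 14900 W.)

Q = 14900 W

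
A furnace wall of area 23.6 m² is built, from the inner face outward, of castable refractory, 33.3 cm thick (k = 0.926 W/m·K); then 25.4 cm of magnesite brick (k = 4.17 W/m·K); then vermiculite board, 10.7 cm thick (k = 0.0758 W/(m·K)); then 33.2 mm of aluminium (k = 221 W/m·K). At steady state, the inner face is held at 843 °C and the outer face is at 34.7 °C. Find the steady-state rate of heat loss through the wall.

Treat each layer as a resistance in series:
  R_castable refractory = L/(kA) = 0.333/(0.926·23.6) = 0.01524 K/W
  R_magnesite brick = L/(kA) = 0.254/(4.17·23.6) = 0.002581 K/W
  R_vermiculite board = L/(kA) = 0.107/(0.0758·23.6) = 0.05981 K/W
  R_aluminium = L/(kA) = 0.0332/(221·23.6) = 6.366×10^-6 K/W
ΣR = 0.01524 + 0.002581 + 0.05981 + 6.366×10^-6 = 0.07764 K/W
Q = ΔT/ΣR = (843 °C − 34.7 °C)/0.07764 = 10400 W

Q = 10.4 kW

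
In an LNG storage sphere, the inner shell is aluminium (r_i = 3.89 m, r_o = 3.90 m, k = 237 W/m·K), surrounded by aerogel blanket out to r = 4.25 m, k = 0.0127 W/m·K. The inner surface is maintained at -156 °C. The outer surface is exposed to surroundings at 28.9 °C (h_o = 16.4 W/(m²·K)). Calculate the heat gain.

Q = 1390 W

Series thermal resistances, inner to outer:
  R_aluminium = (1/3.89 − 1/3.90)/(4πk) = 6.592×10^-4/(4π·237) = 2.213×10^-7 K/W
  R_aerogel blanket = (1/3.90 − 1/4.25)/(4πk) = 0.02112/(4π·0.0127) = 0.1323 K/W
  R_conv,out = 1/(4πr²h) = 1/(4π·4.25²·16.4) = 2.686×10^-4 K/W
ΣR = 2.213×10^-7 + 0.1323 + 2.686×10^-4 = 0.1326 K/W
Q = ΔT/ΣR = (-156 °C − 28.9 °C)/0.1326 = -1390 W
(Negative Q ⇒ heat flows inward; heat gain = 1390 W.)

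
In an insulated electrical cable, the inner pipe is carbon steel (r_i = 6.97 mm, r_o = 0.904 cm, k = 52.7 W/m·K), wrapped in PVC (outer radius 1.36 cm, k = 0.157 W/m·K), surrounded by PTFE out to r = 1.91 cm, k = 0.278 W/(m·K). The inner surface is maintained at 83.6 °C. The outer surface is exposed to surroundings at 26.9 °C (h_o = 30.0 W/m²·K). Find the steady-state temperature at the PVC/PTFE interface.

Treat each layer as a resistance in series:
  R'_carbon steel = ln(0.00904/0.00697)/(2πk) = 0.2600/(2π·52.7) = 7.853×10^-4 m·K/W
  R'_PVC = ln(0.0136/0.00904)/(2πk) = 0.4084/(2π·0.157) = 0.4140 m·K/W
  R'_PTFE = ln(0.0191/0.0136)/(2πk) = 0.3396/(2π·0.278) = 0.1944 m·K/W
  R'_conv,out = 1/(2πr h) = 1/(2π·0.0191·30.0) = 0.2778 m·K/W
ΣR = 7.853×10^-4 + 0.4140 + 0.1944 + 0.2778 = 0.8870 m·K/W
Q' = ΔT/ΣR = (83.6 °C − 26.9 °C)/0.8870 = 63.92 W/m
From the inner boundary to the PVC/PTFE interface, ΣR_partial = 0.4148 m·K/W.
T_interface = T_in − Q'·ΣR_partial = 83.6 °C − (63.92)(0.4148) = 57.1 °C

T = 57.1 °C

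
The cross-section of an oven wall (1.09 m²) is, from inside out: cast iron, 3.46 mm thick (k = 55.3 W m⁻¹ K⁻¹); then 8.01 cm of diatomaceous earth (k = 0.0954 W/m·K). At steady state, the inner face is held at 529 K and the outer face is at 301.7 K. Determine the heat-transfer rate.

Q = 295 W

Treat each layer as a resistance in series:
  R_cast iron = L/(kA) = 0.00346/(55.3·1.09) = 5.740×10^-5 K/W
  R_diatomaceous earth = L/(kA) = 0.0801/(0.0954·1.09) = 0.7703 K/W
ΣR = 5.740×10^-5 + 0.7703 = 0.7704 K/W
Q = ΔT/ΣR = (529 K − 301.7 K)/0.7704 = 295 W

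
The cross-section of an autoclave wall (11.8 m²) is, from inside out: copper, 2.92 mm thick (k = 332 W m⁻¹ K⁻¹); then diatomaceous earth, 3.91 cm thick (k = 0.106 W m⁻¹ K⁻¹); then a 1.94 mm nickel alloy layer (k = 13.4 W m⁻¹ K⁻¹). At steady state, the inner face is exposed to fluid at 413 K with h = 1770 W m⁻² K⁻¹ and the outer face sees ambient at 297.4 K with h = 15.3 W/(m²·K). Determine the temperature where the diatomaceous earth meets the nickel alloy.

T = 314.8 K

Series thermal resistances, inner to outer:
  R_conv,in = 1/(hA) = 1/(1770·11.8) = 4.788×10^-5 K/W
  R_copper = L/(kA) = 0.00292/(332·11.8) = 7.454×10^-7 K/W
  R_diatomaceous earth = L/(kA) = 0.0391/(0.106·11.8) = 0.03126 K/W
  R_nickel alloy = L/(kA) = 0.00194/(13.4·11.8) = 1.227×10^-5 K/W
  R_conv,out = 1/(hA) = 1/(15.3·11.8) = 0.005539 K/W
ΣR = 4.788×10^-5 + 7.454×10^-7 + 0.03126 + 1.227×10^-5 + 0.005539 = 0.03686 K/W
Q = ΔT/ΣR = (413 K − 297.4 K)/0.03686 = 3136 W
From the inner boundary to the diatomaceous earth/nickel alloy interface, ΣR_partial = 0.03131 K/W.
T_interface = T_in − Q·ΣR_partial = 413 K − (3136)(0.03131) = 314.8 K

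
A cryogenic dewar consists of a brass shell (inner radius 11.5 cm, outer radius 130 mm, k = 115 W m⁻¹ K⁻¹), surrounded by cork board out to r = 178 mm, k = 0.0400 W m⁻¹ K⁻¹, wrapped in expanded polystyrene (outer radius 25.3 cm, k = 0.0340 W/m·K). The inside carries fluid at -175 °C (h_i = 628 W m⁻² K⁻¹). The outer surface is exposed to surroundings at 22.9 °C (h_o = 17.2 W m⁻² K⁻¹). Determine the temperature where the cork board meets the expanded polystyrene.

T = -74.0 °C

Treat each layer as a resistance in series:
  R_conv,in = 1/(4πr²h) = 1/(4π·0.115²·628) = 0.009582 K/W
  R_brass = (1/0.115 − 1/0.130)/(4πk) = 1.003/(4π·115) = 6.943×10^-4 K/W
  R_cork board = (1/0.130 − 1/0.178)/(4πk) = 2.074/(4π·0.0400) = 4.127 K/W
  R_expanded polystyrene = (1/0.178 − 1/0.253)/(4πk) = 1.665/(4π·0.0340) = 3.898 K/W
  R_conv,out = 1/(4πr²h) = 1/(4π·0.253²·17.2) = 0.07228 K/W
ΣR = 0.009582 + 6.943×10^-4 + 4.127 + 3.898 + 0.07228 = 8.108 K/W
Q = ΔT/ΣR = (-175 °C − 22.9 °C)/8.108 = -24.41 W
From the inner boundary to the cork board/expanded polystyrene interface, ΣR_partial = 4.137 K/W.
T_interface = T_in − Q·ΣR_partial = -175 °C − (-24.41)(4.137) = -74.0 °C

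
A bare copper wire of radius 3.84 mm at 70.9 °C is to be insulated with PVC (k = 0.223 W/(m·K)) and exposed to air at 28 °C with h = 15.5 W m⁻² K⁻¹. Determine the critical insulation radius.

For a cylinder, r_cr = k_ins/h = 0.223/15.5 = 0.0144 m = 1.44 cm

r_cr = 1.44 cm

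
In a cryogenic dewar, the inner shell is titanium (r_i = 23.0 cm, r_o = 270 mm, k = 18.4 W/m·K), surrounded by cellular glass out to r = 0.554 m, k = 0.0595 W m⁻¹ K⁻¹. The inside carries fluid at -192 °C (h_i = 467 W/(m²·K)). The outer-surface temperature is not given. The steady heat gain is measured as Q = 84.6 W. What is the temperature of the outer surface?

Sum the resistances:
  R_conv,in = 1/(4πr²h) = 1/(4π·0.230²·467) = 0.003221 K/W
  R_titanium = (1/0.230 − 1/0.270)/(4πk) = 0.6441/(4π·18.4) = 0.002786 K/W
  R_cellular glass = (1/0.270 − 1/0.554)/(4πk) = 1.899/(4π·0.0595) = 2.539 K/W
ΣR = 2.545 K/W
ΔT = Q·ΣR = 84.6 × 2.545 = 215.3 K
Heat flows inward, so T_out = T_in + ΔT = -192 + 215.3 = 23.3 °C

T_out = 23.3 °C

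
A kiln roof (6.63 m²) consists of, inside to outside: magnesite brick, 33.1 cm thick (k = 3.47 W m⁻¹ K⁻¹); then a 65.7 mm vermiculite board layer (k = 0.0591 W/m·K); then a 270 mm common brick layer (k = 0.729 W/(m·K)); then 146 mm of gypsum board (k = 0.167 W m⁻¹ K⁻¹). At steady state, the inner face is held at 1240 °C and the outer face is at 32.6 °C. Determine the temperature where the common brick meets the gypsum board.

Treat each layer as a resistance in series:
  R_magnesite brick = L/(kA) = 0.331/(3.47·6.63) = 0.01439 K/W
  R_vermiculite board = L/(kA) = 0.0657/(0.0591·6.63) = 0.1677 K/W
  R_common brick = L/(kA) = 0.270/(0.729·6.63) = 0.05586 K/W
  R_gypsum board = L/(kA) = 0.146/(0.167·6.63) = 0.1319 K/W
ΣR = 0.01439 + 0.1677 + 0.05586 + 0.1319 = 0.3698 K/W
Q = ΔT/ΣR = (1240 °C − 32.6 °C)/0.3698 = 3265 W
From the inner boundary to the common brick/gypsum board interface, ΣR_partial = 0.2379 K/W.
T_interface = T_in − Q·ΣR_partial = 1240 °C − (3265)(0.2379) = 463 °C

T = 463 °C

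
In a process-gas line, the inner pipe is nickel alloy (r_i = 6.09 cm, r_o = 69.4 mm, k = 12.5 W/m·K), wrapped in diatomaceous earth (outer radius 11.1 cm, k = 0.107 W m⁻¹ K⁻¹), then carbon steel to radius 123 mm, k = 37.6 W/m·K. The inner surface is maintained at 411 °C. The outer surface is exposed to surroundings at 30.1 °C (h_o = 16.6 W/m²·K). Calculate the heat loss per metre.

Treat each layer as a resistance in series:
  R'_nickel alloy = ln(0.0694/0.0609)/(2πk) = 0.1307/(2π·12.5) = 0.001664 m·K/W
  R'_diatomaceous earth = ln(0.111/0.0694)/(2πk) = 0.4696/(2π·0.107) = 0.6986 m·K/W
  R'_carbon steel = ln(0.123/0.111)/(2πk) = 0.1027/(2π·37.6) = 4.345×10^-4 m·K/W
  R'_conv,out = 1/(2πr h) = 1/(2π·0.123·16.6) = 0.07795 m·K/W
ΣR = 0.001664 + 0.6986 + 4.345×10^-4 + 0.07795 = 0.7786 m·K/W
Q' = ΔT/ΣR = (411 °C − 30.1 °C)/0.7786 = 489 W/m

Q' = 489 W/m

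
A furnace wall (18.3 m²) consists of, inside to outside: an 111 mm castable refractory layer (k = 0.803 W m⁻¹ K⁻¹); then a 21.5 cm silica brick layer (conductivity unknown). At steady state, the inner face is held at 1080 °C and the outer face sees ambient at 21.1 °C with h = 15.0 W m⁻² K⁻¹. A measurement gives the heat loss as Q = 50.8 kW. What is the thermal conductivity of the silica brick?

k = 1.22 W/m·K

ΣR = ΔT/Q = |1080 − 21.1|/50800 = 0.02084 K/W
Known resistances:
  R_castable refractory = L/(kA) = 0.111/(0.803·18.3) = 0.007554 K/W
  R_conv,out = 1/(hA) = 1/(15.0·18.3) = 0.003643 K/W
R_silica brick = ΣR − ΣR_known = 0.02084 − 0.01120 = 0.009640 K/W
L/(kA) = 0.009640 ⇒ k = 0.215/(0.009640·18.3) = 1.22 W/m·K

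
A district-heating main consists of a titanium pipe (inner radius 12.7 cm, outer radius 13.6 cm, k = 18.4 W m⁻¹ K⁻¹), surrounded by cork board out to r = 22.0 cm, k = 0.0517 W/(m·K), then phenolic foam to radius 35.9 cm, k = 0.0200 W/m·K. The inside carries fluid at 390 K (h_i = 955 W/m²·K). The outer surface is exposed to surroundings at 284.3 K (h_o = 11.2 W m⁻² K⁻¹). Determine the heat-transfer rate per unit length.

Q' = 19.5 W/m

Treat each layer as a resistance in series:
  R'_conv,in = 1/(2πr h) = 1/(2π·0.127·955) = 0.001312 m·K/W
  R'_titanium = ln(0.136/0.127)/(2πk) = 0.06847/(2π·18.4) = 5.922×10^-4 m·K/W
  R'_cork board = ln(0.220/0.136)/(2πk) = 0.4810/(2π·0.0517) = 1.481 m·K/W
  R'_phenolic foam = ln(0.359/0.220)/(2πk) = 0.4897/(2π·0.0200) = 3.897 m·K/W
  R'_conv,out = 1/(2πr h) = 1/(2π·0.359·11.2) = 0.03958 m·K/W
ΣR = 0.001312 + 5.922×10^-4 + 1.481 + 3.897 + 0.03958 = 5.419 m·K/W
Q' = ΔT/ΣR = (390 K − 284.3 K)/5.419 = 19.5 W/m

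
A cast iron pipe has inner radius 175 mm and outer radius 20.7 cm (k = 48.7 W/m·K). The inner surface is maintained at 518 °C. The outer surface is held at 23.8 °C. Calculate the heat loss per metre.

Q' = 900 kW/m

Q' = 2πk·ΔT/ln(r₂/r₁) = 2π × 48.7 × 494.2 / ln(0.207/0.175) = 9.00×10^5 W/m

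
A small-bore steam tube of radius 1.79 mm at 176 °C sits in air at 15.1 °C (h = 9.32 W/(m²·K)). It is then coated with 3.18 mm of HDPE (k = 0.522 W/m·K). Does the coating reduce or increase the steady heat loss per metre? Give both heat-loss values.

Critical radius for a cylinder: r_cr = k/h = 0.0560 m = 5.60 cm.
Outer radius after coating: r₂ = 0.00179 + 0.00318 = 0.00497 m.
Since r₁ < r_cr and r₂ ≤ r_cr, the coating moves toward the maximum at r_cr — heat loss rises.
Bare: R = 1/(2πr₁h) = 9.540 m·K/W; Q = 160.9/9.540 = 16.9 W/m.
Coated: R = R_cond + R_conv = 3.747 m·K/W; Q = 160.9/3.747 = 42.9 W/m.

increases: 16.9 → 42.9 W/m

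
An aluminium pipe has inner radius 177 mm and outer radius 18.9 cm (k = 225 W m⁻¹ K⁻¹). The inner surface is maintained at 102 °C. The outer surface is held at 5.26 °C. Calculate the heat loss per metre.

Q' = 2πk·ΔT/ln(r₂/r₁) = 2π × 225 × 96.74 / ln(0.189/0.177) = 2.08×10^6 W/m

Q' = 2080 kW/m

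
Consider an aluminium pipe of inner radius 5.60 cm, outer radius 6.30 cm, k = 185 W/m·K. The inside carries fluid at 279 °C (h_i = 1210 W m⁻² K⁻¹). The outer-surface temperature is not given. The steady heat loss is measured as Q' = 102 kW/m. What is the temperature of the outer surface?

T_out = 29.1 °C

Series resistances:
  R'_conv,in = 1/(2πr h) = 1/(2π·0.0560·1210) = 0.002349 m·K/W
  R'_aluminium = ln(0.0630/0.0560)/(2πk) = 0.1178/(2π·185) = 1.013×10^-4 m·K/W
ΣR = 0.002450 m·K/W
ΔT = Q'·ΣR = 1.02×10^5 × 0.002450 = 249.9 K
Heat flows outward, so T_out = T_in − ΔT = 279 − 249.9 = 29.1 °C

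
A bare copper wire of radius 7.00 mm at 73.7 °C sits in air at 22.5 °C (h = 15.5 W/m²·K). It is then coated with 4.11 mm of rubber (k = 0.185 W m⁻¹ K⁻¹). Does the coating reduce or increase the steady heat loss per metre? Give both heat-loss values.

Critical radius for a cylinder: r_cr = k/h = 0.0119 m = 1.19 cm.
Outer radius after coating: r₂ = 0.00700 + 0.00411 = 0.01111 m.
Since r₁ < r_cr and r₂ ≤ r_cr, the coating moves toward the maximum at r_cr — heat loss rises.
Bare: R = 1/(2πr₁h) = 1.467 m·K/W; Q = 51.2/1.467 = 34.9 W/m.
Coated: R = R_cond + R_conv = 1.322 m·K/W; Q = 51.2/1.322 = 38.7 W/m.

increases: 34.9 → 38.7 W/m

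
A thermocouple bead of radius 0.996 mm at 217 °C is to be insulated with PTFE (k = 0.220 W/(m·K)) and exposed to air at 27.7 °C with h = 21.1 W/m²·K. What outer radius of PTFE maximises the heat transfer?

r_cr = 2.09 cm

For a sphere, r_cr = 2k_ins/h = 2·0.220/21.1 = 0.0209 m = 2.09 cm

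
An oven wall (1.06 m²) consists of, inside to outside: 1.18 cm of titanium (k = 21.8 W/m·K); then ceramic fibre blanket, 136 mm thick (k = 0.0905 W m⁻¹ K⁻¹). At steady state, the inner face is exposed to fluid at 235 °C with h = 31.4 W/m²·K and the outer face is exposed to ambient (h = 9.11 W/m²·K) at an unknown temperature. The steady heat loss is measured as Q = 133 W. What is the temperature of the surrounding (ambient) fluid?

T_out = 28.6 °C

Sum the resistances:
  R_conv,in = 1/(hA) = 1/(31.4·1.06) = 0.03004 K/W
  R_titanium = L/(kA) = 0.0118/(21.8·1.06) = 5.106×10^-4 K/W
  R_ceramic fibre blanket = L/(kA) = 0.136/(0.0905·1.06) = 1.418 K/W
  R_conv,out = 1/(hA) = 1/(9.11·1.06) = 0.1036 K/W
ΣR = 1.552 K/W
ΔT = Q·ΣR = 133 × 1.552 = 206.4 K
Heat flows outward, so T_out = T_in − ΔT = 235 − 206.4 = 28.6 °C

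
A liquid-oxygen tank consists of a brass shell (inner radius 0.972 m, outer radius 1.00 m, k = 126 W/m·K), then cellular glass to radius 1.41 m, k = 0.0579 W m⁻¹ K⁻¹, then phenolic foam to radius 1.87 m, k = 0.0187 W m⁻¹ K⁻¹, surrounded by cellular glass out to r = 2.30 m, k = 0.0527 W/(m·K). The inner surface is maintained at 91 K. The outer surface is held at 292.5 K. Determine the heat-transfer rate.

Q = 156 W

Resistance network (inner→outer):
  R_brass = (1/0.972 − 1/1.00)/(4πk) = 0.02881/(4π·126) = 1.819×10^-5 K/W
  R_cellular glass = (1/1.00 − 1/1.41)/(4πk) = 0.2908/(4π·0.0579) = 0.3996 K/W
  R_phenolic foam = (1/1.41 − 1/1.87)/(4πk) = 0.1745/(4π·0.0187) = 0.7424 K/W
  R_cellular glass = (1/1.87 − 1/2.30)/(4πk) = 0.09998/(4π·0.0527) = 0.1510 K/W
ΣR = 1.819×10^-5 + 0.3996 + 0.7424 + 0.1510 = 1.293 K/W
Q = ΔT/ΣR = (91 K − 292.5 K)/1.293 = -156 W
(Negative Q ⇒ heat flows inward; heat gain = 156 W.)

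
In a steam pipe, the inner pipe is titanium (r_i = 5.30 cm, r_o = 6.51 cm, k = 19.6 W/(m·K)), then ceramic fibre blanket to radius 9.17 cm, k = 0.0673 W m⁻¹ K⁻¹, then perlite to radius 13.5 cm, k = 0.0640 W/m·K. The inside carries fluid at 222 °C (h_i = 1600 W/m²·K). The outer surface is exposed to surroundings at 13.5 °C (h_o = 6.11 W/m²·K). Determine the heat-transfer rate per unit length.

Treat each layer as a resistance in series:
  R'_conv,in = 1/(2πr h) = 1/(2π·0.0530·1600) = 0.001877 m·K/W
  R'_titanium = ln(0.0651/0.0530)/(2πk) = 0.2056/(2π·19.6) = 0.001670 m·K/W
  R'_ceramic fibre blanket = ln(0.0917/0.0651)/(2πk) = 0.3426/(2π·0.0673) = 0.8102 m·K/W
  R'_perlite = ln(0.135/0.0917)/(2πk) = 0.3868/(2π·0.0640) = 0.9618 m·K/W
  R'_conv,out = 1/(2πr h) = 1/(2π·0.135·6.11) = 0.1930 m·K/W
ΣR = 0.001877 + 0.001670 + 0.8102 + 0.9618 + 0.1930 = 1.969 m·K/W
Q' = ΔT/ΣR = (222 °C − 13.5 °C)/1.969 = 106 W/m

Q' = 106 W/m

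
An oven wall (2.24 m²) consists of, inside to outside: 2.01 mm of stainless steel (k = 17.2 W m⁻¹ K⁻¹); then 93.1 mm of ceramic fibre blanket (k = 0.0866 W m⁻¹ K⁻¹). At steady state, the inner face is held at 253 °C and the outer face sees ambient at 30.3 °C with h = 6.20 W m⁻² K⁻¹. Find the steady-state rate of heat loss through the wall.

Q = 403 W

Series thermal resistances, inner to outer:
  R_stainless steel = L/(kA) = 0.00201/(17.2·2.24) = 5.217×10^-5 K/W
  R_ceramic fibre blanket = L/(kA) = 0.0931/(0.0866·2.24) = 0.4799 K/W
  R_conv,out = 1/(hA) = 1/(6.20·2.24) = 0.07200 K/W
ΣR = 5.217×10^-5 + 0.4799 + 0.07200 = 0.5520 K/W
Q = ΔT/ΣR = (253 °C − 30.3 °C)/0.5520 = 403 W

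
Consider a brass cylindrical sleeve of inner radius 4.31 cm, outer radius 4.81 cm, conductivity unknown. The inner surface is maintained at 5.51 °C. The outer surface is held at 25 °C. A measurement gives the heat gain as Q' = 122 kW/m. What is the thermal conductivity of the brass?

k = 109 W/m·K

ΣR = ΔT/Q' = |5.51 − 25|/1.22×10^5 = 1.598×10^-4 m·K/W
ln(r₂/r₁)/(2πk) = 1.598×10^-4 ⇒ k = 0.1098/(2π·1.598×10^-4) = 109 W/m·K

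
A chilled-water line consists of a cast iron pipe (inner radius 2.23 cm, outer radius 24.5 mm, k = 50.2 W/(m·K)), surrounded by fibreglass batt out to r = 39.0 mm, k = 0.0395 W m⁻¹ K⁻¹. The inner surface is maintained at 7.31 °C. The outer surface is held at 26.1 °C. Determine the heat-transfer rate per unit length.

Series thermal resistances, inner to outer:
  R'_cast iron = ln(0.0245/0.0223)/(2πk) = 0.09409/(2π·50.2) = 2.983×10^-4 m·K/W
  R'_fibreglass batt = ln(0.0390/0.0245)/(2πk) = 0.4649/(2π·0.0395) = 1.873 m·K/W
ΣR = 2.983×10^-4 + 1.873 = 1.873 m·K/W
Q' = ΔT/ΣR = (7.31 °C − 26.1 °C)/1.873 = -10.0 W/m
(Negative Q' ⇒ heat flows inward; heat gain = 10.0 W/m.)

Q' = 10.0 W/m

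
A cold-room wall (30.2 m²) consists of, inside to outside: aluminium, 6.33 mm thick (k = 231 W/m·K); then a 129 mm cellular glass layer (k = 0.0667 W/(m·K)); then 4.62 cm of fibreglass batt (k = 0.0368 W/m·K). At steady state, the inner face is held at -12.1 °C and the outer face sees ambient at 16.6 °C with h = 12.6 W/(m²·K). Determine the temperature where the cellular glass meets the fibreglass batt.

T = 4.88 °C

Treat each layer as a resistance in series:
  R_aluminium = L/(kA) = 0.00633/(231·30.2) = 9.074×10^-7 K/W
  R_cellular glass = L/(kA) = 0.129/(0.0667·30.2) = 0.06404 K/W
  R_fibreglass batt = L/(kA) = 0.0462/(0.0368·30.2) = 0.04157 K/W
  R_conv,out = 1/(hA) = 1/(12.6·30.2) = 0.002628 K/W
ΣR = 9.074×10^-7 + 0.06404 + 0.04157 + 0.002628 = 0.1082 K/W
Q = ΔT/ΣR = (-12.1 °C − 16.6 °C)/0.1082 = -265.2 W
From the inner boundary to the cellular glass/fibreglass batt interface, ΣR_partial = 0.06404 K/W.
T_interface = T_in − Q·ΣR_partial = -12.1 °C − (-265.2)(0.06404) = 4.88 °C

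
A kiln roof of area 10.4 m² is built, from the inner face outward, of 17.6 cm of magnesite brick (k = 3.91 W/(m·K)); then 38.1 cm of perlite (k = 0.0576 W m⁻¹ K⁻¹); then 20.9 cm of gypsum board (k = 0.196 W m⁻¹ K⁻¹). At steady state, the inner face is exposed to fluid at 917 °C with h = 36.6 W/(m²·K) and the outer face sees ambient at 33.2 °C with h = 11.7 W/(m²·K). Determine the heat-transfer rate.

Q = 1170 W

Treat each layer as a resistance in series:
  R_conv,in = 1/(hA) = 1/(36.6·10.4) = 0.002627 K/W
  R_magnesite brick = L/(kA) = 0.176/(3.91·10.4) = 0.004328 K/W
  R_perlite = L/(kA) = 0.381/(0.0576·10.4) = 0.6360 K/W
  R_gypsum board = L/(kA) = 0.209/(0.196·10.4) = 0.1025 K/W
  R_conv,out = 1/(hA) = 1/(11.7·10.4) = 0.008218 K/W
ΣR = 0.002627 + 0.004328 + 0.6360 + 0.1025 + 0.008218 = 0.7537 K/W
Q = ΔT/ΣR = (917 °C − 33.2 °C)/0.7537 = 1170 W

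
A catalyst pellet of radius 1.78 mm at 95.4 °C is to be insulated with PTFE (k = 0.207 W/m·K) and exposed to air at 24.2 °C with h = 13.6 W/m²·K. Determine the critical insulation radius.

For a sphere, r_cr = 2k_ins/h = 2·0.207/13.6 = 0.0304 m = 3.04 cm

r_cr = 3.04 cm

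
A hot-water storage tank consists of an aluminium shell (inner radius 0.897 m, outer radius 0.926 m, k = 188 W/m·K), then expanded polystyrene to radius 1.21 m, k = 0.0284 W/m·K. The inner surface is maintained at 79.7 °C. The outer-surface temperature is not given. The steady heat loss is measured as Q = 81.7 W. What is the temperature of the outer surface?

T_out = 21.7 °C

Sum the resistances:
  R_aluminium = (1/0.897 − 1/0.926)/(4πk) = 0.03491/(4π·188) = 1.478×10^-5 K/W
  R_expanded polystyrene = (1/0.926 − 1/1.21)/(4πk) = 0.2535/(4π·0.0284) = 0.7102 K/W
ΣR = 0.7102 K/W
ΔT = Q·ΣR = 81.7 × 0.7102 = 58.02 K
Heat flows outward, so T_out = T_in − ΔT = 79.7 − 58.02 = 21.7 °C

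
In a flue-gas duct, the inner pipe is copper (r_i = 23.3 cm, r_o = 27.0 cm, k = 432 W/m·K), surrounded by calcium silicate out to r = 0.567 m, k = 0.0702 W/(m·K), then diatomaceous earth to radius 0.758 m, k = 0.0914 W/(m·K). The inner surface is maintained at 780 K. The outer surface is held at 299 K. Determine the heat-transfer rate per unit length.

Resistance network (inner→outer):
  R'_copper = ln(0.270/0.233)/(2πk) = 0.1474/(2π·432) = 5.430×10^-5 m·K/W
  R'_calcium silicate = ln(0.567/0.270)/(2πk) = 0.7419/(2π·0.0702) = 1.682 m·K/W
  R'_diatomaceous earth = ln(0.758/0.567)/(2πk) = 0.2903/(2π·0.0914) = 0.5055 m·K/W
ΣR = 5.430×10^-5 + 1.682 + 0.5055 = 2.188 m·K/W
Q' = ΔT/ΣR = (780 K − 299 K)/2.188 = 220 W/m

Q' = 220 W/m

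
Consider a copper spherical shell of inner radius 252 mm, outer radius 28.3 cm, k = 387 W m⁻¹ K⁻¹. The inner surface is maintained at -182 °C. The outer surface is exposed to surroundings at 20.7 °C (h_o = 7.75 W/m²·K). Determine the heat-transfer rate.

Resistance network (inner→outer):
  R_copper = (1/0.252 − 1/0.283)/(4πk) = 0.4347/(4π·387) = 8.938×10^-5 K/W
  R_conv,out = 1/(4πr²h) = 1/(4π·0.283²·7.75) = 0.1282 K/W
ΣR = 8.938×10^-5 + 0.1282 = 0.1283 K/W
Q = ΔT/ΣR = (-182 °C − 20.7 °C)/0.1283 = -1580 W
(Negative Q ⇒ heat flows inward; heat gain = 1580 W.)

Q = 1580 W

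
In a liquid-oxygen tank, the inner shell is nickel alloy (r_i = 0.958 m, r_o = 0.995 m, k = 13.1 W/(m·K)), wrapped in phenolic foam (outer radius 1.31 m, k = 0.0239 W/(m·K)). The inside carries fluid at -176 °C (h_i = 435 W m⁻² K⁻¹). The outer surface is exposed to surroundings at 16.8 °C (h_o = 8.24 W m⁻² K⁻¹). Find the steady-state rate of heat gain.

Q = 238 W

Series thermal resistances, inner to outer:
  R_conv,in = 1/(4πr²h) = 1/(4π·0.958²·435) = 1.993×10^-4 K/W
  R_nickel alloy = (1/0.958 − 1/0.995)/(4πk) = 0.03882/(4π·13.1) = 2.358×10^-4 K/W
  R_phenolic foam = (1/0.995 − 1/1.31)/(4πk) = 0.2417/(4π·0.0239) = 0.8047 K/W
  R_conv,out = 1/(4πr²h) = 1/(4π·1.31²·8.24) = 0.005628 K/W
ΣR = 1.993×10^-4 + 2.358×10^-4 + 0.8047 + 0.005628 = 0.8108 K/W
Q = ΔT/ΣR = (-176 °C − 16.8 °C)/0.8108 = -238 W
(Negative Q ⇒ heat flows inward; heat gain = 238 W.)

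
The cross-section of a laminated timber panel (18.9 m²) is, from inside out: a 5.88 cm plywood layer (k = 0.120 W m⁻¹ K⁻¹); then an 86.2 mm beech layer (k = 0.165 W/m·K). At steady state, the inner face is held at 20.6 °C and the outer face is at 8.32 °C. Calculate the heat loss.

Treat each layer as a resistance in series:
  R_plywood = L/(kA) = 0.0588/(0.120·18.9) = 0.02593 K/W
  R_beech = L/(kA) = 0.0862/(0.165·18.9) = 0.02764 K/W
ΣR = 0.02593 + 0.02764 = 0.05357 K/W
Q = ΔT/ΣR = (20.6 °C − 8.32 °C)/0.05357 = 229 W

Q = 229 W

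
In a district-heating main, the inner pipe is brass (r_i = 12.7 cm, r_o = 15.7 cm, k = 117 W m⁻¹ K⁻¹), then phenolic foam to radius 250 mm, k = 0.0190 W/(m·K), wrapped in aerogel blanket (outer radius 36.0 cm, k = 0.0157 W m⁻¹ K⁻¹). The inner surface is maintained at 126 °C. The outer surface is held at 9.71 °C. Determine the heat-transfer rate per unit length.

Q' = 15.3 W/m

Series thermal resistances, inner to outer:
  R'_brass = ln(0.157/0.127)/(2πk) = 0.2121/(2π·117) = 2.885×10^-4 m·K/W
  R'_phenolic foam = ln(0.250/0.157)/(2πk) = 0.4652/(2π·0.0190) = 3.897 m·K/W
  R'_aerogel blanket = ln(0.360/0.250)/(2πk) = 0.3646/(2π·0.0157) = 3.696 m·K/W
ΣR = 2.885×10^-4 + 3.897 + 3.696 = 7.593 m·K/W
Q' = ΔT/ΣR = (126 °C − 9.71 °C)/7.593 = 15.3 W/m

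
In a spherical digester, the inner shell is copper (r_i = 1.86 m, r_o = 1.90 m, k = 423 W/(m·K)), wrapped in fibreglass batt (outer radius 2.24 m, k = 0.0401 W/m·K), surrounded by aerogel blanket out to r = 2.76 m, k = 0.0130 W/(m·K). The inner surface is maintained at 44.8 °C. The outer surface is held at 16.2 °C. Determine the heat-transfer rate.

Q = 42.5 W

Resistance network (inner→outer):
  R_copper = (1/1.86 − 1/1.90)/(4πk) = 0.01132/(4π·423) = 2.129×10^-6 K/W
  R_fibreglass batt = (1/1.90 − 1/2.24)/(4πk) = 0.07989/(4π·0.0401) = 0.1585 K/W
  R_aerogel blanket = (1/2.24 − 1/2.76)/(4πk) = 0.08411/(4π·0.0130) = 0.5149 K/W
ΣR = 2.129×10^-6 + 0.1585 + 0.5149 = 0.6734 K/W
Q = ΔT/ΣR = (44.8 °C − 16.2 °C)/0.6734 = 42.5 W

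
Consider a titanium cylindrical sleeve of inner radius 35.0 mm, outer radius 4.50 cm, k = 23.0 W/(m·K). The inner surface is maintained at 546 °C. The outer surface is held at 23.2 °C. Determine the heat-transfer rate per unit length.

Q' = 301 kW/m

Q' = 2πk·ΔT/ln(r₂/r₁) = 2π × 23.0 × 522.8 / ln(0.0450/0.0350) = 3.01×10^5 W/m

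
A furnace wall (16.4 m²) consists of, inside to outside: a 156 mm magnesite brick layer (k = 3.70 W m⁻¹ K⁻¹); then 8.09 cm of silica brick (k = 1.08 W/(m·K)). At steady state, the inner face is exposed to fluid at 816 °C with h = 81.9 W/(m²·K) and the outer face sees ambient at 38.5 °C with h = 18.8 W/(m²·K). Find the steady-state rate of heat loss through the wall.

Resistance network (inner→outer):
  R_conv,in = 1/(hA) = 1/(81.9·16.4) = 7.445×10^-4 K/W
  R_magnesite brick = L/(kA) = 0.156/(3.70·16.4) = 0.002571 K/W
  R_silica brick = L/(kA) = 0.0809/(1.08·16.4) = 0.004568 K/W
  R_conv,out = 1/(hA) = 1/(18.8·16.4) = 0.003243 K/W
ΣR = 7.445×10^-4 + 0.002571 + 0.004568 + 0.003243 = 0.01113 K/W
Q = ΔT/ΣR = (816 °C − 38.5 °C)/0.01113 = 69900 W

Q = 69900 W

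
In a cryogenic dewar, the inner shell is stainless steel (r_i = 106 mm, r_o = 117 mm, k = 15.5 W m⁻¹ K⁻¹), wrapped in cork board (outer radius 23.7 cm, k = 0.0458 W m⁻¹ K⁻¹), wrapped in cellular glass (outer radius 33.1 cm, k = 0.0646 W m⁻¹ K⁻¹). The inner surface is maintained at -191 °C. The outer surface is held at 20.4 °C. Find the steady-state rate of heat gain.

Resistance network (inner→outer):
  R_stainless steel = (1/0.106 − 1/0.117)/(4πk) = 0.8870/(4π·15.5) = 0.004554 K/W
  R_cork board = (1/0.117 − 1/0.237)/(4πk) = 4.328/(4π·0.0458) = 7.519 K/W
  R_cellular glass = (1/0.237 − 1/0.331)/(4πk) = 1.198/(4π·0.0646) = 1.476 K/W
ΣR = 0.004554 + 7.519 + 1.476 = 9.000 K/W
Q = ΔT/ΣR = (-191 °C − 20.4 °C)/9.000 = -23.5 W
(Negative Q ⇒ heat flows inward; heat gain = 23.5 W.)

Q = 23.5 W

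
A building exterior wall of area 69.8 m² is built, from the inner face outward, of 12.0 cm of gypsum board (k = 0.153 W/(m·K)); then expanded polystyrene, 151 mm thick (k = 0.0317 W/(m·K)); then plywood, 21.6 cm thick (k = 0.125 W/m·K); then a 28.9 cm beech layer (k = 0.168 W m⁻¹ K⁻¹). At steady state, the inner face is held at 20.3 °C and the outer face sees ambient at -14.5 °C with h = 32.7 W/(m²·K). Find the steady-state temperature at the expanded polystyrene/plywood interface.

Resistance network (inner→outer):
  R_gypsum board = L/(kA) = 0.120/(0.153·69.8) = 0.01124 K/W
  R_expanded polystyrene = L/(kA) = 0.151/(0.0317·69.8) = 0.06824 K/W
  R_plywood = L/(kA) = 0.216/(0.125·69.8) = 0.02476 K/W
  R_beech = L/(kA) = 0.289/(0.168·69.8) = 0.02465 K/W
  R_conv,out = 1/(hA) = 1/(32.7·69.8) = 4.381×10^-4 K/W
ΣR = 0.01124 + 0.06824 + 0.02476 + 0.02465 + 4.381×10^-4 = 0.1293 K/W
Q = ΔT/ΣR = (20.3 °C − -14.5 °C)/0.1293 = 269.1 W
From the inner boundary to the expanded polystyrene/plywood interface, ΣR_partial = 0.07948 K/W.
T_interface = T_in − Q·ΣR_partial = 20.3 °C − (269.1)(0.07948) = -1.09 °C

T = -1.09 °C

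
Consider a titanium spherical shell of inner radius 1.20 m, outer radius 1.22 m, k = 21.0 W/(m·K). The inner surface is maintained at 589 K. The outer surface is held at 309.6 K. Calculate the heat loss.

Q = 5400 kW

Q = 4πk·ΔT/(1/r₁ − 1/r₂) = 4π × 21.0 × 279.4 / (1/1.20 − 1/1.22) = 5.40×10^6 W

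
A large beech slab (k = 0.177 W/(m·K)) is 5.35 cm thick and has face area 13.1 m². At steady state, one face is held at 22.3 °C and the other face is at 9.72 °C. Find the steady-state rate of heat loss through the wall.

Q = 545 W

Q = kA·ΔT/L = 0.177 × 13.1 × |22.3 °C − 9.72 °C| / 0.0535 = 545 W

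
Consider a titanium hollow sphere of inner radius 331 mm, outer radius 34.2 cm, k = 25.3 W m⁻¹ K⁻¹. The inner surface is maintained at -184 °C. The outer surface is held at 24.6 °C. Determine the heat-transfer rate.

Q = 4πk·ΔT/(1/r₁ − 1/r₂) = 4π × 25.3 × 208.6 / (1/0.331 − 1/0.342) = 6.83×10^5 W

Q = 683 kW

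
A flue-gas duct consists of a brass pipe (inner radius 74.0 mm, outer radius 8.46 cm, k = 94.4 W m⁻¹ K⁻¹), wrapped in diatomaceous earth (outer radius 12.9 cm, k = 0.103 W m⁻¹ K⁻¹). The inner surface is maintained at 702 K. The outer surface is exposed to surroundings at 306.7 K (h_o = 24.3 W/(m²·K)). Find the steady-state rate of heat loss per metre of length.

Q' = 562 W/m

Series thermal resistances, inner to outer:
  R'_brass = ln(0.0846/0.0740)/(2πk) = 0.1339/(2π·94.4) = 2.257×10^-4 m·K/W
  R'_diatomaceous earth = ln(0.129/0.0846)/(2πk) = 0.4219/(2π·0.103) = 0.6519 m·K/W
  R'_conv,out = 1/(2πr h) = 1/(2π·0.129·24.3) = 0.05077 m·K/W
ΣR = 2.257×10^-4 + 0.6519 + 0.05077 = 0.7029 m·K/W
Q' = ΔT/ΣR = (702 K − 306.7 K)/0.7029 = 562 W/m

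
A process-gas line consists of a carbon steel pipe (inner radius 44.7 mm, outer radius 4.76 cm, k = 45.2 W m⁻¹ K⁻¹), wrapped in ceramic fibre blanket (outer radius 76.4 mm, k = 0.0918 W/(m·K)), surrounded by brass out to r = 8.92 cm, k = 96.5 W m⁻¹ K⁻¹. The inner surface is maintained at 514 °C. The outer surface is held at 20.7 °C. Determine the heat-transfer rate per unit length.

Q' = 601 W/m

Treat each layer as a resistance in series:
  R'_carbon steel = ln(0.0476/0.0447)/(2πk) = 0.06286/(2π·45.2) = 2.213×10^-4 m·K/W
  R'_ceramic fibre blanket = ln(0.0764/0.0476)/(2πk) = 0.4731/(2π·0.0918) = 0.8203 m·K/W
  R'_brass = ln(0.0892/0.0764)/(2πk) = 0.1549/(2π·96.5) = 2.555×10^-4 m·K/W
ΣR = 2.213×10^-4 + 0.8203 + 2.555×10^-4 = 0.8208 m·K/W
Q' = ΔT/ΣR = (514 °C − 20.7 °C)/0.8208 = 601 W/m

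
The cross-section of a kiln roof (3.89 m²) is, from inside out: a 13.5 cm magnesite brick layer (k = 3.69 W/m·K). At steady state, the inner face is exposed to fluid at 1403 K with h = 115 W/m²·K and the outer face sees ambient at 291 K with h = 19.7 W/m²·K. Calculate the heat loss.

Q = 45000 W

Resistance network (inner→outer):
  R_conv,in = 1/(hA) = 1/(115·3.89) = 0.002235 K/W
  R_magnesite brick = L/(kA) = 0.135/(3.69·3.89) = 0.009405 K/W
  R_conv,out = 1/(hA) = 1/(19.7·3.89) = 0.01305 K/W
ΣR = 0.002235 + 0.009405 + 0.01305 = 0.02469 K/W
Q = ΔT/ΣR = (1403 K − 291 K)/0.02469 = 45000 W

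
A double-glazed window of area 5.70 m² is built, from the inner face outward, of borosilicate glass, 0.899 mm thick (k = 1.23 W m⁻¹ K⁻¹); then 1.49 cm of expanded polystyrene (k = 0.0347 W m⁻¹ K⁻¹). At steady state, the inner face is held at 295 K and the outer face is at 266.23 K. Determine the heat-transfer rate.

Series thermal resistances, inner to outer:
  R_borosilicate glass = L/(kA) = 8.99×10^-4/(1.23·5.70) = 1.282×10^-4 K/W
  R_expanded polystyrene = L/(kA) = 0.0149/(0.0347·5.70) = 0.07533 K/W
ΣR = 1.282×10^-4 + 0.07533 = 0.07546 K/W
Q = ΔT/ΣR = (295 K − 266.23 K)/0.07546 = 381 W

Q = 381 W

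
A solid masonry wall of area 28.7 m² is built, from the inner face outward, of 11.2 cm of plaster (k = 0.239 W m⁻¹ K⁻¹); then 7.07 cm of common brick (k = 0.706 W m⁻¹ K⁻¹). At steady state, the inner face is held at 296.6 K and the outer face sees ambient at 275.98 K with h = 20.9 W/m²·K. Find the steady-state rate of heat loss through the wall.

Treat each layer as a resistance in series:
  R_plaster = L/(kA) = 0.112/(0.239·28.7) = 0.01633 K/W
  R_common brick = L/(kA) = 0.0707/(0.706·28.7) = 0.003489 K/W
  R_conv,out = 1/(hA) = 1/(20.9·28.7) = 0.001667 K/W
ΣR = 0.01633 + 0.003489 + 0.001667 = 0.02149 K/W
Q = ΔT/ΣR = (296.6 K − 275.98 K)/0.02149 = 960 W

Q = 960 W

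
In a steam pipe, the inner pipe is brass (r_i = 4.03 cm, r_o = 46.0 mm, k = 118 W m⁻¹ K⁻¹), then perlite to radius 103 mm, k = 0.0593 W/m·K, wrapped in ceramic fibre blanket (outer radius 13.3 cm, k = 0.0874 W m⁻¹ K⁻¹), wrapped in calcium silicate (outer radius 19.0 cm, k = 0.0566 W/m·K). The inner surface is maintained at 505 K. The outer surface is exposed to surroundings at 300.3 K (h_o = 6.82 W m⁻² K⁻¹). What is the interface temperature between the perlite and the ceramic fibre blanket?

T = 387 K

Series thermal resistances, inner to outer:
  R'_brass = ln(0.0460/0.0403)/(2πk) = 0.1323/(2π·118) = 1.784×10^-4 m·K/W
  R'_perlite = ln(0.103/0.0460)/(2πk) = 0.8061/(2π·0.0593) = 2.163 m·K/W
  R'_ceramic fibre blanket = ln(0.133/0.103)/(2πk) = 0.2556/(2π·0.0874) = 0.4655 m·K/W
  R'_calcium silicate = ln(0.190/0.133)/(2πk) = 0.3567/(2π·0.0566) = 1.003 m·K/W
  R'_conv,out = 1/(2πr h) = 1/(2π·0.190·6.82) = 0.1228 m·K/W
ΣR = 1.784×10^-4 + 2.163 + 0.4655 + 1.003 + 0.1228 = 3.754 m·K/W
Q' = ΔT/ΣR = (505 K − 300.3 K)/3.754 = 54.53 W/m
From the inner boundary to the perlite/ceramic fibre blanket interface, ΣR_partial = 2.163 m·K/W.
T_interface = T_in − Q'·ΣR_partial = 505 K − (54.53)(2.163) = 387 K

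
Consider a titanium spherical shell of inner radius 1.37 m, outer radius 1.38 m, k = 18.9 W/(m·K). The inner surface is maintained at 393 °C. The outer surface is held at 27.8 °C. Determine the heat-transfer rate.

Q = 4πk·ΔT/(1/r₁ − 1/r₂) = 4π × 18.9 × 365.2 / (1/1.37 − 1/1.38) = 1.64×10^7 W

Q = 16400 kW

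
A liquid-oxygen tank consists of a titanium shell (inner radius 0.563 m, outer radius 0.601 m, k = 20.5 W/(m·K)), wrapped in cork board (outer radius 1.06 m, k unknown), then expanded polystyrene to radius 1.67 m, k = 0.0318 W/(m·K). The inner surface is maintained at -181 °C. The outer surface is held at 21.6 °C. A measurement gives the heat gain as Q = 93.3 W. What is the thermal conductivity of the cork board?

k = 0.0438 W/m·K

ΣR = ΔT/Q = |-181 − 21.6|/93.3 = 2.171 K/W
Known resistances:
  R_titanium = (1/0.563 − 1/0.601)/(4πk) = 0.1123/(4π·20.5) = 4.360×10^-4 K/W
  R_expanded polystyrene = (1/1.06 − 1/1.67)/(4πk) = 0.3446/(4π·0.0318) = 0.8623 K/W
R_cork board = ΣR − ΣR_known = 2.171 − 0.8627 = 1.308 K/W
(1/r₁−1/r₂)/(4πk) = 1.308 ⇒ k = 0.7205/(4π·1.308) = 0.0438 W/m·K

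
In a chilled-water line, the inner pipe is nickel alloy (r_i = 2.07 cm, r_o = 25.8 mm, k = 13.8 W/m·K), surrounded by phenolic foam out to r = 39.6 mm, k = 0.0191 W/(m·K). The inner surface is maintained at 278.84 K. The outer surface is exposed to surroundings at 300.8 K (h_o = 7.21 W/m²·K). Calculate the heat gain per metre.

Treat each layer as a resistance in series:
  R'_nickel alloy = ln(0.0258/0.0207)/(2πk) = 0.2202/(2π·13.8) = 0.002540 m·K/W
  R'_phenolic foam = ln(0.0396/0.0258)/(2πk) = 0.4285/(2π·0.0191) = 3.570 m·K/W
  R'_conv,out = 1/(2πr h) = 1/(2π·0.0396·7.21) = 0.5574 m·K/W
ΣR = 0.002540 + 3.570 + 0.5574 = 4.130 m·K/W
Q' = ΔT/ΣR = (278.84 K − 300.8 K)/4.130 = -5.32 W/m
(Negative Q' ⇒ heat flows inward; heat gain = 5.32 W/m.)

Q' = 5.32 W/m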